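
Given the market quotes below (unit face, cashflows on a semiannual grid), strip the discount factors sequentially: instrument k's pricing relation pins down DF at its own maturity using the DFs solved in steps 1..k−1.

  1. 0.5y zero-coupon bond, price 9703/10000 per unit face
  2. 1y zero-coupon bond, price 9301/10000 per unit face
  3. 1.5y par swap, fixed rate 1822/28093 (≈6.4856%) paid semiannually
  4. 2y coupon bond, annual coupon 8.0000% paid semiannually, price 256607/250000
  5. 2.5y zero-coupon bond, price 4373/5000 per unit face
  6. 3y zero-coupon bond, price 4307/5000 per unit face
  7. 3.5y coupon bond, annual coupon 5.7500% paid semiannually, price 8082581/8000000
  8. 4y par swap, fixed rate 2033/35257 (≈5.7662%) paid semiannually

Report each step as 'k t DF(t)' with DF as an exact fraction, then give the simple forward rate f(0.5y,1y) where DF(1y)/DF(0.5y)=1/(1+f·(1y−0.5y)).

1 1/2 9703/10000
2 1 9301/10000
3 3/2 9089/10000
4 2 8789/10000
5 5/2 4373/5000
6 3 4307/5000
7 7/2 1661/2000
8 4 7967/10000
f(0.5y,1y) = ((9703/10000)/(9301/10000) − 1)/(1/2) = 804/9301 ≈ 8.6442%

step 1 [0.5y] zero: DF = P = 9703/10000 ≈ 0.970300
step 2 [1y] zero: DF = P = 9301/10000 ≈ 0.930100
step 3 [1.5y] swap r/2=911/28093: DF=(1 − 911/28093·(0.970300+0.930100))/(1+911/28093) = 9089/10000 ≈ 0.908900
step 4 [2y] bond c/2=1/25: DF=(256607/250000 − 1/25·(0.970300+0.930100+0.908900))/(1+1/25) = 8789/10000 ≈ 0.878900
step 5 [2.5y] zero: DF = P = 4373/5000 ≈ 0.874600
step 6 [3y] zero: DF = P = 4307/5000 ≈ 0.861400
step 7 [3.5y] bond c/2=23/800: DF=(8082581/8000000 − 23/800·(0.970300+0.930100+0.908900+0.878900+0.874600+0.861400))/(1+23/800) = 1661/2000 ≈ 0.830500
step 8 [4y] swap r/2=2033/70514: DF=(1 − 2033/70514·(0.970300+0.930100+0.908900+0.878900+0.874600+0.861400+0.830500))/(1+2033/70514) = 7967/10000 ≈ 0.796700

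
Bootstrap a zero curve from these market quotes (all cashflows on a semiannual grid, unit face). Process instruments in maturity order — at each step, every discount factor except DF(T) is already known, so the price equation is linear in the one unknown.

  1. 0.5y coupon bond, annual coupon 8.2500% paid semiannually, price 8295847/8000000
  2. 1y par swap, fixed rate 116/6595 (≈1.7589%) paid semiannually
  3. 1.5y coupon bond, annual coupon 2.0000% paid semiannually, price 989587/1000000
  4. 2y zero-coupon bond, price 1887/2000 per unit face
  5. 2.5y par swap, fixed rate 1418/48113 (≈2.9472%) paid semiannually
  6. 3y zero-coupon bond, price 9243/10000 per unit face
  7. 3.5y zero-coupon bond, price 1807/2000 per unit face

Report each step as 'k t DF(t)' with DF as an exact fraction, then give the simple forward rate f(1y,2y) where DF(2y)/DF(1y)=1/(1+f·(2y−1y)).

step 1 [0.5y] bond c/2=33/800: DF=(8295847/8000000 − 33/800·(0))/(1+33/800) = 9959/10000 ≈ 0.995900
step 2 [1y] swap r/2=58/6595: DF=(1 − 58/6595·(0.995900))/(1+58/6595) = 4913/5000 ≈ 0.982600
step 3 [1.5y] bond c/2=1/100: DF=(989587/1000000 − 1/100·(0.995900+0.982600))/(1+1/100) = 4801/5000 ≈ 0.960200
step 4 [2y] zero: DF = P = 1887/2000 ≈ 0.943500
step 5 [2.5y] swap r/2=709/48113: DF=(1 − 709/48113·(0.995900+0.982600+0.960200+0.943500))/(1+709/48113) = 9291/10000 ≈ 0.929100
step 6 [3y] zero: DF = P = 9243/10000 ≈ 0.924300
step 7 [3.5y] zero: DF = P = 1807/2000 ≈ 0.903500

1 1/2 9959/10000
2 1 4913/5000
3 3/2 4801/5000
4 2 1887/2000
5 5/2 9291/10000
6 3 9243/10000
7 7/2 1807/2000
f(1y,2y) = ((4913/5000)/(1887/2000) − 1)/(1) = 23/555 ≈ 4.1441%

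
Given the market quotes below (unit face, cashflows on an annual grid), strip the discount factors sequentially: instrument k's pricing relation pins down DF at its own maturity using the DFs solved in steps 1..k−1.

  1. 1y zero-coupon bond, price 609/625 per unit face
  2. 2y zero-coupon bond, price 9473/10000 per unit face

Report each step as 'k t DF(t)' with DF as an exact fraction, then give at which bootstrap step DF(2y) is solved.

1 1 609/625
2 2 9473/10000
DF(2y) is solved at step 2

step 1 [1y] zero: DF = P = 609/625 ≈ 0.974400
step 2 [2y] zero: DF = P = 9473/10000 ≈ 0.947300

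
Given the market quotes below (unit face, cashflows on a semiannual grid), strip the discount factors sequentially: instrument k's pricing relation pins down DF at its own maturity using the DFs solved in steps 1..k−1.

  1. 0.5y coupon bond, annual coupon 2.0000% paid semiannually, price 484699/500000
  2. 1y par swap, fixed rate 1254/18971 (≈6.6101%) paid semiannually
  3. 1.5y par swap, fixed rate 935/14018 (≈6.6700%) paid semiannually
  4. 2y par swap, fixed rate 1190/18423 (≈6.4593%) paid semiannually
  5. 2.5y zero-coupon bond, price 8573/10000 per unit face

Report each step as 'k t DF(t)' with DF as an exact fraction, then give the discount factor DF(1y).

step 1 [0.5y] bond c/2=1/100: DF=(484699/500000 − 1/100·(0))/(1+1/100) = 4799/5000 ≈ 0.959800
step 2 [1y] swap r/2=627/18971: DF=(1 − 627/18971·(0.959800))/(1+627/18971) = 9373/10000 ≈ 0.937300
step 3 [1.5y] swap r/2=935/28036: DF=(1 − 935/28036·(0.959800+0.937300))/(1+935/28036) = 1813/2000 ≈ 0.906500
step 4 [2y] swap r/2=595/18423: DF=(1 − 595/18423·(0.959800+0.937300+0.906500))/(1+595/18423) = 881/1000 ≈ 0.881000
step 5 [2.5y] zero: DF = P = 8573/10000 ≈ 0.857300

1 1/2 4799/5000
2 1 9373/10000
3 3/2 1813/2000
4 2 881/1000
5 5/2 8573/10000
DF(1y) = 9373/10000 ≈ 0.937300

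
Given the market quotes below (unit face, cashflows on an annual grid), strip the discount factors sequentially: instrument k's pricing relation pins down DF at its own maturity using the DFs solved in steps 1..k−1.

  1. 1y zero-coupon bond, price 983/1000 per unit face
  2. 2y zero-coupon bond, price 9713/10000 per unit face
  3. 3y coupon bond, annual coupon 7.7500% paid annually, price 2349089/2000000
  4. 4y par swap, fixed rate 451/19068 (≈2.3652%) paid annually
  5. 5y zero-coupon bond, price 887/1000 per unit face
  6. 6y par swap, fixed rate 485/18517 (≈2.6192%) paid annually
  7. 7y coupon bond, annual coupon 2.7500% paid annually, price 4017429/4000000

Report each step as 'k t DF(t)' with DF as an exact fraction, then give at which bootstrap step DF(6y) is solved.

1 1 983/1000
2 2 9713/10000
3 3 1899/2000
4 4 4549/5000
5 5 887/1000
6 6 1709/2000
7 7 518/625
DF(6y) is solved at step 6

step 1 [1y] zero: DF = P = 983/1000 ≈ 0.983000
step 2 [2y] zero: DF = P = 9713/10000 ≈ 0.971300
step 3 [3y] bond c/1=31/400: DF=(2349089/2000000 − 31/400·(0.983000+0.971300))/(1+31/400) = 1899/2000 ≈ 0.949500
step 4 [4y] swap r/1=451/19068: DF=(1 − 451/19068·(0.983000+0.971300+0.949500))/(1+451/19068) = 4549/5000 ≈ 0.909800
step 5 [5y] zero: DF = P = 887/1000 ≈ 0.887000
step 6 [6y] swap r/1=485/18517: DF=(1 − 485/18517·(0.983000+0.971300+0.949500+0.909800+0.887000))/(1+485/18517) = 1709/2000 ≈ 0.854500
step 7 [7y] bond c/1=11/400: DF=(4017429/4000000 − 11/400·(0.983000+0.971300+0.949500+0.909800+0.887000+0.854500))/(1+11/400) = 518/625 ≈ 0.828800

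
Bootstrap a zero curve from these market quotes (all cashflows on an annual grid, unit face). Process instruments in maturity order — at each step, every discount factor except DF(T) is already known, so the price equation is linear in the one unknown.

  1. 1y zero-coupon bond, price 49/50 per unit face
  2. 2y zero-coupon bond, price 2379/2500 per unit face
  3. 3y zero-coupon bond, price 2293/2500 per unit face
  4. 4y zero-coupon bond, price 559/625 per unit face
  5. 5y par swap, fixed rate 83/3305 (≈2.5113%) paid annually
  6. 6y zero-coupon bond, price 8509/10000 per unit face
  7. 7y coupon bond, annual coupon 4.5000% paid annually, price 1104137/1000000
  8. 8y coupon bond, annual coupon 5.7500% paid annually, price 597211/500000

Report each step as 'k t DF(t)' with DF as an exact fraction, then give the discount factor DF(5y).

step 1 [1y] zero: DF = P = 49/50 ≈ 0.980000
step 2 [2y] zero: DF = P = 2379/2500 ≈ 0.951600
step 3 [3y] zero: DF = P = 2293/2500 ≈ 0.917200
step 4 [4y] zero: DF = P = 559/625 ≈ 0.894400
step 5 [5y] swap r/1=83/3305: DF=(1 − 83/3305·(0.980000+0.951600+0.917200+0.894400))/(1+83/3305) = 4419/5000 ≈ 0.883800
step 6 [6y] zero: DF = P = 8509/10000 ≈ 0.850900
step 7 [7y] bond c/1=9/200: DF=(1104137/1000000 − 9/200·(0.980000+0.951600+0.917200+0.894400+0.883800+0.850900))/(1+9/200) = 8207/10000 ≈ 0.820700
step 8 [8y] bond c/1=23/400: DF=(597211/500000 − 23/400·(0.980000+0.951600+0.917200+0.894400+0.883800+0.850900+0.820700))/(1+23/400) = 787/1000 ≈ 0.787000

1 1 49/50
2 2 2379/2500
3 3 2293/2500
4 4 559/625
5 5 4419/5000
6 6 8509/10000
7 7 8207/10000
8 8 787/1000
DF(5y) = 4419/5000 ≈ 0.883800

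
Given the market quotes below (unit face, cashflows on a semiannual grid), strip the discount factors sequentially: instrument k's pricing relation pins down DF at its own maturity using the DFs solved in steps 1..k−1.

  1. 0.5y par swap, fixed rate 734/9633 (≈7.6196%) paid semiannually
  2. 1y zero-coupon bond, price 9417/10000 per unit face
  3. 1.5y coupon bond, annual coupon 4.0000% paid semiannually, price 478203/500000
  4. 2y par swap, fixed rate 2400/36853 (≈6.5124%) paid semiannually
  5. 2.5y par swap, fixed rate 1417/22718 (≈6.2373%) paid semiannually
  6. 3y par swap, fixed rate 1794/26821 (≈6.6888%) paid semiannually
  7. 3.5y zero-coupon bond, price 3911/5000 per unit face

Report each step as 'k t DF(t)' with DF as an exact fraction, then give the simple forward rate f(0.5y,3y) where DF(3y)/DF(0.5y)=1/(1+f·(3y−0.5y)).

1 1/2 9633/10000
2 1 9417/10000
3 3/2 9003/10000
4 2 22/25
5 5/2 8583/10000
6 3 4103/5000
7 7/2 3911/5000
f(0.5y,3y) = ((9633/10000)/(4103/5000) − 1)/(5/2) = 1427/20515 ≈ 6.9559%

step 1 [0.5y] swap r/2=367/9633: DF=(1 − 367/9633·(0))/(1+367/9633) = 9633/10000 ≈ 0.963300
step 2 [1y] zero: DF = P = 9417/10000 ≈ 0.941700
step 3 [1.5y] bond c/2=1/50: DF=(478203/500000 − 1/50·(0.963300+0.941700))/(1+1/50) = 9003/10000 ≈ 0.900300
step 4 [2y] swap r/2=1200/36853: DF=(1 − 1200/36853·(0.963300+0.941700+0.900300))/(1+1200/36853) = 22/25 ≈ 0.880000
step 5 [2.5y] swap r/2=1417/45436: DF=(1 − 1417/45436·(0.963300+0.941700+0.900300+0.880000))/(1+1417/45436) = 8583/10000 ≈ 0.858300
step 6 [3y] swap r/2=897/26821: DF=(1 − 897/26821·(0.963300+0.941700+0.900300+0.880000+0.858300))/(1+897/26821) = 4103/5000 ≈ 0.820600
step 7 [3.5y] zero: DF = P = 3911/5000 ≈ 0.782200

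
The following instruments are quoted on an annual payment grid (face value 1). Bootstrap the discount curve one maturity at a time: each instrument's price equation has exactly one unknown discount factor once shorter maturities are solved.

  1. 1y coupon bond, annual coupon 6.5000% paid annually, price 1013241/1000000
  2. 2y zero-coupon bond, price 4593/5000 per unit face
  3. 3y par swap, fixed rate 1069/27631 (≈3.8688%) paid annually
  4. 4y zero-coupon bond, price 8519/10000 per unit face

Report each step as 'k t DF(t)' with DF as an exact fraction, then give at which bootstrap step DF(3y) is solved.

step 1 [1y] bond c/1=13/200: DF=(1013241/1000000 − 13/200·(0))/(1+13/200) = 4757/5000 ≈ 0.951400
step 2 [2y] zero: DF = P = 4593/5000 ≈ 0.918600
step 3 [3y] swap r/1=1069/27631: DF=(1 − 1069/27631·(0.951400+0.918600))/(1+1069/27631) = 8931/10000 ≈ 0.893100
step 4 [4y] zero: DF = P = 8519/10000 ≈ 0.851900

1 1 4757/5000
2 2 4593/5000
3 3 8931/10000
4 4 8519/10000
DF(3y) is solved at step 3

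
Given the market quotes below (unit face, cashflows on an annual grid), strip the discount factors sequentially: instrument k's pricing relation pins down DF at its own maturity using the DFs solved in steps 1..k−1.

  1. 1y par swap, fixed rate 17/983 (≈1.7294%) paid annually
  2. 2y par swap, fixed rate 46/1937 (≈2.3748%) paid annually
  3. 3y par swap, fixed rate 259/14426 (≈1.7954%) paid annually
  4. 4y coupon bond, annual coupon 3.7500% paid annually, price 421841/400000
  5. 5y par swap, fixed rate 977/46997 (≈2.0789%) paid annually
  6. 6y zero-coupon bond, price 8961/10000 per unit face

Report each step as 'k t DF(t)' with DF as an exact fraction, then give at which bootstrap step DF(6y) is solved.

1 1 983/1000
2 2 477/500
3 3 4741/5000
4 4 4561/5000
5 5 9023/10000
6 6 8961/10000
DF(6y) is solved at step 6

step 1 [1y] swap r/1=17/983: DF=(1 − 17/983·(0))/(1+17/983) = 983/1000 ≈ 0.983000
step 2 [2y] swap r/1=46/1937: DF=(1 − 46/1937·(0.983000))/(1+46/1937) = 477/500 ≈ 0.954000
step 3 [3y] swap r/1=259/14426: DF=(1 − 259/14426·(0.983000+0.954000))/(1+259/14426) = 4741/5000 ≈ 0.948200
step 4 [4y] bond c/1=3/80: DF=(421841/400000 − 3/80·(0.983000+0.954000+0.948200))/(1+3/80) = 4561/5000 ≈ 0.912200
step 5 [5y] swap r/1=977/46997: DF=(1 − 977/46997·(0.983000+0.954000+0.948200+0.912200))/(1+977/46997) = 9023/10000 ≈ 0.902300
step 6 [6y] zero: DF = P = 8961/10000 ≈ 0.896100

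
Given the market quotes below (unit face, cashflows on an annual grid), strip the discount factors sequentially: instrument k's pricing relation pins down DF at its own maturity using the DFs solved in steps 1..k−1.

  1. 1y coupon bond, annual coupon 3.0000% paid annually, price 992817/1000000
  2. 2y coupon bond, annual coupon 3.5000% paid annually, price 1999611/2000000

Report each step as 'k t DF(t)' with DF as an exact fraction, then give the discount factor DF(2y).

step 1 [1y] bond c/1=3/100: DF=(992817/1000000 − 3/100·(0))/(1+3/100) = 9639/10000 ≈ 0.963900
step 2 [2y] bond c/1=7/200: DF=(1999611/2000000 − 7/200·(0.963900))/(1+7/200) = 4667/5000 ≈ 0.933400

1 1 9639/10000
2 2 4667/5000
DF(2y) = 4667/5000 ≈ 0.933400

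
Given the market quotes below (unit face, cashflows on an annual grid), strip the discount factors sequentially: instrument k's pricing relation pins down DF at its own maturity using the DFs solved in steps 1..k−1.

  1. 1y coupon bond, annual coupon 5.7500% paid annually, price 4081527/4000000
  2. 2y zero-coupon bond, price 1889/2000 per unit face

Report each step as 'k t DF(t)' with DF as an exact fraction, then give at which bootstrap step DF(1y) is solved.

1 1 9649/10000
2 2 1889/2000
DF(1y) is solved at step 1

step 1 [1y] bond c/1=23/400: DF=(4081527/4000000 − 23/400·(0))/(1+23/400) = 9649/10000 ≈ 0.964900
step 2 [2y] zero: DF = P = 1889/2000 ≈ 0.944500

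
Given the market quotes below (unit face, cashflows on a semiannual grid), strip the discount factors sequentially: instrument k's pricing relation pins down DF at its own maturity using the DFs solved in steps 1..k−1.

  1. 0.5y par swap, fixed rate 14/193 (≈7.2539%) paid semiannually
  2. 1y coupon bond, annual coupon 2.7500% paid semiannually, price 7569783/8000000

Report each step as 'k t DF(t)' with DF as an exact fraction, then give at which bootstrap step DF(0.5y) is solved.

1 1/2 193/200
2 1 9203/10000
DF(0.5y) is solved at step 1

step 1 [0.5y] swap r/2=7/193: DF=(1 − 7/193·(0))/(1+7/193) = 193/200 ≈ 0.965000
step 2 [1y] bond c/2=11/800: DF=(7569783/8000000 − 11/800·(0.965000))/(1+11/800) = 9203/10000 ≈ 0.920300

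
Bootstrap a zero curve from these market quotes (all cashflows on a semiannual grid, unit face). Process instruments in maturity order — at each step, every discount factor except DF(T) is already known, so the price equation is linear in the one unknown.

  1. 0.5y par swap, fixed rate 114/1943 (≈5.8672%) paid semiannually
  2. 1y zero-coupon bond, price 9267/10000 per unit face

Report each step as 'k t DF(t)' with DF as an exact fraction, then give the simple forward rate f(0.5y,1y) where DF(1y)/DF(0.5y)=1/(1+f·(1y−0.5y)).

1 1/2 1943/2000
2 1 9267/10000
f(0.5y,1y) = ((1943/2000)/(9267/10000) − 1)/(1/2) = 896/9267 ≈ 9.6687%

step 1 [0.5y] swap r/2=57/1943: DF=(1 − 57/1943·(0))/(1+57/1943) = 1943/2000 ≈ 0.971500
step 2 [1y] zero: DF = P = 9267/10000 ≈ 0.926700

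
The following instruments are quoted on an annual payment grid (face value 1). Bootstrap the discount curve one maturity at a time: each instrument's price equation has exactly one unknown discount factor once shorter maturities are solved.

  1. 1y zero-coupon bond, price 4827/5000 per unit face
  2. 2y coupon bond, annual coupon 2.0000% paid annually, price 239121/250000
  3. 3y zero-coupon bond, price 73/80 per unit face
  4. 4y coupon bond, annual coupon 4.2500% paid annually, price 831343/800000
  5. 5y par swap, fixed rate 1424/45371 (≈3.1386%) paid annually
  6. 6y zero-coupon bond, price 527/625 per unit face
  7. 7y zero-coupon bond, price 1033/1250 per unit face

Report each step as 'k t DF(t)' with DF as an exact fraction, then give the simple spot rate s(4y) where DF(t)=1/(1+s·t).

step 1 [1y] zero: DF = P = 4827/5000 ≈ 0.965400
step 2 [2y] bond c/1=1/50: DF=(239121/250000 − 1/50·(0.965400))/(1+1/50) = 2297/2500 ≈ 0.918800
step 3 [3y] zero: DF = P = 73/80 ≈ 0.912500
step 4 [4y] bond c/1=17/400: DF=(831343/800000 − 17/400·(0.965400+0.918800+0.912500))/(1+17/400) = 2207/2500 ≈ 0.882800
step 5 [5y] swap r/1=1424/45371: DF=(1 − 1424/45371·(0.965400+0.918800+0.912500+0.882800))/(1+1424/45371) = 536/625 ≈ 0.857600
step 6 [6y] zero: DF = P = 527/625 ≈ 0.843200
step 7 [7y] zero: DF = P = 1033/1250 ≈ 0.826400

1 1 4827/5000
2 2 2297/2500
3 3 73/80
4 4 2207/2500
5 5 536/625
6 6 527/625
7 7 1033/1250
s(4y) = (1/(2207/2500) − 1)/(4) = 293/8828 ≈ 3.3190%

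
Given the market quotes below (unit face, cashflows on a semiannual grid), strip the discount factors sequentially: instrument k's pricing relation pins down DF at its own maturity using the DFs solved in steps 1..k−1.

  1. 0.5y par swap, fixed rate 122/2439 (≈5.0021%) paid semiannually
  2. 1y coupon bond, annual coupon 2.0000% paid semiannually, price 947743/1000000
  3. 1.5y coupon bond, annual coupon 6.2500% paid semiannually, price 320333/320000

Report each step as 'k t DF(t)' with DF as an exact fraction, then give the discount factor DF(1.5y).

step 1 [0.5y] swap r/2=61/2439: DF=(1 − 61/2439·(0))/(1+61/2439) = 2439/2500 ≈ 0.975600
step 2 [1y] bond c/2=1/100: DF=(947743/1000000 − 1/100·(0.975600))/(1+1/100) = 9287/10000 ≈ 0.928700
step 3 [1.5y] bond c/2=1/32: DF=(320333/320000 − 1/32·(0.975600+0.928700))/(1+1/32) = 913/1000 ≈ 0.913000

1 1/2 2439/2500
2 1 9287/10000
3 3/2 913/1000
DF(1.5y) = 913/1000 ≈ 0.913000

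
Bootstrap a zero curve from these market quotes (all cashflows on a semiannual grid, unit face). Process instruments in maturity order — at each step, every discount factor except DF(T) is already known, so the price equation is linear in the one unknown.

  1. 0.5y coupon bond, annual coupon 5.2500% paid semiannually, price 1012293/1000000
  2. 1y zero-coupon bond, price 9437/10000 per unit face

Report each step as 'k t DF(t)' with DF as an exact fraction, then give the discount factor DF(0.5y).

step 1 [0.5y] bond c/2=21/800: DF=(1012293/1000000 − 21/800·(0))/(1+21/800) = 1233/1250 ≈ 0.986400
step 2 [1y] zero: DF = P = 9437/10000 ≈ 0.943700

1 1/2 1233/1250
2 1 9437/10000
DF(0.5y) = 1233/1250 ≈ 0.986400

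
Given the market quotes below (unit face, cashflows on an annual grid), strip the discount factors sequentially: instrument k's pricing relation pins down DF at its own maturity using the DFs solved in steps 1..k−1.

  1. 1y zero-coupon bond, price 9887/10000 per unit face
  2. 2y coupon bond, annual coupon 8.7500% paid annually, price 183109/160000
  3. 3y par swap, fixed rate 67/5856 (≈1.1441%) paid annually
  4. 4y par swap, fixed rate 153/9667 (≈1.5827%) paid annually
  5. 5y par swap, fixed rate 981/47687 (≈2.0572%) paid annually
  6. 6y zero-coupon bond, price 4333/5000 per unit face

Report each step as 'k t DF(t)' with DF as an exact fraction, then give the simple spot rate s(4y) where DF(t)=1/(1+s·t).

step 1 [1y] zero: DF = P = 9887/10000 ≈ 0.988700
step 2 [2y] bond c/1=7/80: DF=(183109/160000 − 7/80·(0.988700))/(1+7/80) = 608/625 ≈ 0.972800
step 3 [3y] swap r/1=67/5856: DF=(1 − 67/5856·(0.988700+0.972800))/(1+67/5856) = 1933/2000 ≈ 0.966500
step 4 [4y] swap r/1=153/9667: DF=(1 − 153/9667·(0.988700+0.972800+0.966500))/(1+153/9667) = 2347/2500 ≈ 0.938800
step 5 [5y] swap r/1=981/47687: DF=(1 − 981/47687·(0.988700+0.972800+0.966500+0.938800))/(1+981/47687) = 9019/10000 ≈ 0.901900
step 6 [6y] zero: DF = P = 4333/5000 ≈ 0.866600

1 1 9887/10000
2 2 608/625
3 3 1933/2000
4 4 2347/2500
5 5 9019/10000
6 6 4333/5000
s(4y) = (1/(2347/2500) − 1)/(4) = 153/9388 ≈ 1.6297%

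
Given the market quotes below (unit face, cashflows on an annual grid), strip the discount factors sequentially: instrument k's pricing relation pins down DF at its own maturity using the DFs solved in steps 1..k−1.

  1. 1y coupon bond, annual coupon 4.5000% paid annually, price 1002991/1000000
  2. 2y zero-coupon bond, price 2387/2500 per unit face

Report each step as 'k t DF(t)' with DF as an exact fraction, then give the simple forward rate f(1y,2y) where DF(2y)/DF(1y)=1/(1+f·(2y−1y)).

step 1 [1y] bond c/1=9/200: DF=(1002991/1000000 − 9/200·(0))/(1+9/200) = 4799/5000 ≈ 0.959800
step 2 [2y] zero: DF = P = 2387/2500 ≈ 0.954800

1 1 4799/5000
2 2 2387/2500
f(1y,2y) = ((4799/5000)/(2387/2500) − 1)/(1) = 25/4774 ≈ 0.5237%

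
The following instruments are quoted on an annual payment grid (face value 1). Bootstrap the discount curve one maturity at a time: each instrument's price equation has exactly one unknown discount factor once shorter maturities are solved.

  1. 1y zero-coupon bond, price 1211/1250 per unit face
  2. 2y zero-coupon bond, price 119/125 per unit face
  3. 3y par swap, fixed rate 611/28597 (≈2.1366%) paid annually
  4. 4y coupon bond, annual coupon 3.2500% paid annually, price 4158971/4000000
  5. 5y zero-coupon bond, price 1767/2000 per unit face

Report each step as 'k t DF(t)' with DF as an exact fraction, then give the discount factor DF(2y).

step 1 [1y] zero: DF = P = 1211/1250 ≈ 0.968800
step 2 [2y] zero: DF = P = 119/125 ≈ 0.952000
step 3 [3y] swap r/1=611/28597: DF=(1 − 611/28597·(0.968800+0.952000))/(1+611/28597) = 9389/10000 ≈ 0.938900
step 4 [4y] bond c/1=13/400: DF=(4158971/4000000 − 13/400·(0.968800+0.952000+0.938900))/(1+13/400) = 917/1000 ≈ 0.917000
step 5 [5y] zero: DF = P = 1767/2000 ≈ 0.883500

1 1 1211/1250
2 2 119/125
3 3 9389/10000
4 4 917/1000
5 5 1767/2000
DF(2y) = 119/125 ≈ 0.952000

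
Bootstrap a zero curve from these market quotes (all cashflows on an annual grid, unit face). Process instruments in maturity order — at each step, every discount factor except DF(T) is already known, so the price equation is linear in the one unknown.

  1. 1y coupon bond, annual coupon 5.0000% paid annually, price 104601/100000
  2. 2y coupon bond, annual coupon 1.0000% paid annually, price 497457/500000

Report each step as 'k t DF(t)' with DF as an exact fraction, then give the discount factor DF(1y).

step 1 [1y] bond c/1=1/20: DF=(104601/100000 − 1/20·(0))/(1+1/20) = 4981/5000 ≈ 0.996200
step 2 [2y] bond c/1=1/100: DF=(497457/500000 − 1/100·(0.996200))/(1+1/100) = 1219/1250 ≈ 0.975200

1 1 4981/5000
2 2 1219/1250
DF(1y) = 4981/5000 ≈ 0.996200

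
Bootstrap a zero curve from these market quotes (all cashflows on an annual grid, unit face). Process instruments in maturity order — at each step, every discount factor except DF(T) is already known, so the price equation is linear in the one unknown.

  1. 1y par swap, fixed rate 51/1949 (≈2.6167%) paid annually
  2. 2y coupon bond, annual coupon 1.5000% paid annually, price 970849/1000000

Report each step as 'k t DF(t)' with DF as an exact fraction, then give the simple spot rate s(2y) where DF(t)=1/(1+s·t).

1 1 1949/2000
2 2 9421/10000
s(2y) = (1/(9421/10000) − 1)/(2) = 579/18842 ≈ 3.0729%

step 1 [1y] swap r/1=51/1949: DF=(1 − 51/1949·(0))/(1+51/1949) = 1949/2000 ≈ 0.974500
step 2 [2y] bond c/1=3/200: DF=(970849/1000000 − 3/200·(0.974500))/(1+3/200) = 9421/10000 ≈ 0.942100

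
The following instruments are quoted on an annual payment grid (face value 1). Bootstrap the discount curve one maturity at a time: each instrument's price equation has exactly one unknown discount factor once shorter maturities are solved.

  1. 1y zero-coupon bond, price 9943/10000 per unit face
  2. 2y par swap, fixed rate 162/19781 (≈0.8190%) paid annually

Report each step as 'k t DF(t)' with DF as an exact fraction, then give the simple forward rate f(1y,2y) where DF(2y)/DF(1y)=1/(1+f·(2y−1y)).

1 1 9943/10000
2 2 4919/5000
f(1y,2y) = ((9943/10000)/(4919/5000) − 1)/(1) = 105/9838 ≈ 1.0673%

step 1 [1y] zero: DF = P = 9943/10000 ≈ 0.994300
step 2 [2y] swap r/1=162/19781: DF=(1 − 162/19781·(0.994300))/(1+162/19781) = 4919/5000 ≈ 0.983800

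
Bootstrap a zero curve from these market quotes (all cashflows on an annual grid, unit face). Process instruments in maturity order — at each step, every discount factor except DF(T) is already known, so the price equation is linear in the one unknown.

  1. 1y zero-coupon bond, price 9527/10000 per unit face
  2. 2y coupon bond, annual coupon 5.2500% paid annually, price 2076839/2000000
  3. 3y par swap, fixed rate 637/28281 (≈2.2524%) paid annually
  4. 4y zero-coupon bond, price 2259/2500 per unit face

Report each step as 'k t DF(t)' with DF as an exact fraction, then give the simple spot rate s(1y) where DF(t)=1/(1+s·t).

step 1 [1y] zero: DF = P = 9527/10000 ≈ 0.952700
step 2 [2y] bond c/1=21/400: DF=(2076839/2000000 − 21/400·(0.952700))/(1+21/400) = 9391/10000 ≈ 0.939100
step 3 [3y] swap r/1=637/28281: DF=(1 − 637/28281·(0.952700+0.939100))/(1+637/28281) = 9363/10000 ≈ 0.936300
step 4 [4y] zero: DF = P = 2259/2500 ≈ 0.903600

1 1 9527/10000
2 2 9391/10000
3 3 9363/10000
4 4 2259/2500
s(1y) = (1/(9527/10000) − 1)/(1) = 473/9527 ≈ 4.9648%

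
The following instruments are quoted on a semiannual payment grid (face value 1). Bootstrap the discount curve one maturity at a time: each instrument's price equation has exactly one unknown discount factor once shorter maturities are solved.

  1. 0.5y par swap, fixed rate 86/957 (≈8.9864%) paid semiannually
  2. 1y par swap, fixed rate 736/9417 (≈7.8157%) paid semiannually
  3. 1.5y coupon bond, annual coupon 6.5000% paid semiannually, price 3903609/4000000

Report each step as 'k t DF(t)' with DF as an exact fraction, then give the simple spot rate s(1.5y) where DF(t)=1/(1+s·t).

step 1 [0.5y] swap r/2=43/957: DF=(1 − 43/957·(0))/(1+43/957) = 957/1000 ≈ 0.957000
step 2 [1y] swap r/2=368/9417: DF=(1 − 368/9417·(0.957000))/(1+368/9417) = 579/625 ≈ 0.926400
step 3 [1.5y] bond c/2=13/400: DF=(3903609/4000000 − 13/400·(0.957000+0.926400))/(1+13/400) = 8859/10000 ≈ 0.885900

1 1/2 957/1000
2 1 579/625
3 3/2 8859/10000
s(1.5y) = (1/(8859/10000) − 1)/(3/2) = 2282/26577 ≈ 8.5864%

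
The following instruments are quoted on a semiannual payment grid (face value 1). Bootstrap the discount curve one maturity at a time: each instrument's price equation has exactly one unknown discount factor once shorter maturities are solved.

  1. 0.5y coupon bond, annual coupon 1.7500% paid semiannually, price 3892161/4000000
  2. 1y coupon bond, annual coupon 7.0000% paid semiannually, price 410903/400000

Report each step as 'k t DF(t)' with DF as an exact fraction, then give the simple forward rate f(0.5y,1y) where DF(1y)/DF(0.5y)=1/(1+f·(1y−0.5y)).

1 1/2 4823/5000
2 1 9599/10000
f(0.5y,1y) = ((4823/5000)/(9599/10000) − 1)/(1/2) = 94/9599 ≈ 0.9793%

step 1 [0.5y] bond c/2=7/800: DF=(3892161/4000000 − 7/800·(0))/(1+7/800) = 4823/5000 ≈ 0.964600
step 2 [1y] bond c/2=7/200: DF=(410903/400000 − 7/200·(0.964600))/(1+7/200) = 9599/10000 ≈ 0.959900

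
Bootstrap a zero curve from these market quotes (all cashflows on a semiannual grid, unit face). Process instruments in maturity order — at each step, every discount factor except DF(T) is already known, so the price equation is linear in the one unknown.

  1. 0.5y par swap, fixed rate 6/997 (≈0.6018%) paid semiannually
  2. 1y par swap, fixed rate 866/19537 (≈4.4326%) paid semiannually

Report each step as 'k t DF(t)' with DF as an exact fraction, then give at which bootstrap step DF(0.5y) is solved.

step 1 [0.5y] swap r/2=3/997: DF=(1 − 3/997·(0))/(1+3/997) = 997/1000 ≈ 0.997000
step 2 [1y] swap r/2=433/19537: DF=(1 − 433/19537·(0.997000))/(1+433/19537) = 9567/10000 ≈ 0.956700

1 1/2 997/1000
2 1 9567/10000
DF(0.5y) is solved at step 1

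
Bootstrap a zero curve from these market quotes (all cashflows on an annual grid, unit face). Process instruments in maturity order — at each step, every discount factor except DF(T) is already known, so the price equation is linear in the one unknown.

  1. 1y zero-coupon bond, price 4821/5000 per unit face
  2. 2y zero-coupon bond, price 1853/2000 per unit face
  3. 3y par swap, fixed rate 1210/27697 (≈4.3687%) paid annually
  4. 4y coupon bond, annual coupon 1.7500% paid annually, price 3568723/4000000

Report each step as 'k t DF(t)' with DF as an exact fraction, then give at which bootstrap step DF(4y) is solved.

step 1 [1y] zero: DF = P = 4821/5000 ≈ 0.964200
step 2 [2y] zero: DF = P = 1853/2000 ≈ 0.926500
step 3 [3y] swap r/1=1210/27697: DF=(1 − 1210/27697·(0.964200+0.926500))/(1+1210/27697) = 879/1000 ≈ 0.879000
step 4 [4y] bond c/1=7/400: DF=(3568723/4000000 − 7/400·(0.964200+0.926500+0.879000))/(1+7/400) = 2073/2500 ≈ 0.829200

1 1 4821/5000
2 2 1853/2000
3 3 879/1000
4 4 2073/2500
DF(4y) is solved at step 4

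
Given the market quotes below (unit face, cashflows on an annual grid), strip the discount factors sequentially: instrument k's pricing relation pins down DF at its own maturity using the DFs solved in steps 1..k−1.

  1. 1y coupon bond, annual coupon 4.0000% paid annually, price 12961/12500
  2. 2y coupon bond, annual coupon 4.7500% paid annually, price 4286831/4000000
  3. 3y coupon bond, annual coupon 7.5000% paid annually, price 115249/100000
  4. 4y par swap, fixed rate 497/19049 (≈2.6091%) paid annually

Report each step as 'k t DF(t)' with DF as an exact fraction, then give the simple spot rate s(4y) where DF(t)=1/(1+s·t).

step 1 [1y] bond c/1=1/25: DF=(12961/12500 − 1/25·(0))/(1+1/25) = 997/1000 ≈ 0.997000
step 2 [2y] bond c/1=19/400: DF=(4286831/4000000 − 19/400·(0.997000))/(1+19/400) = 9779/10000 ≈ 0.977900
step 3 [3y] bond c/1=3/40: DF=(115249/100000 − 3/40·(0.997000+0.977900))/(1+3/40) = 9343/10000 ≈ 0.934300
step 4 [4y] swap r/1=497/19049: DF=(1 − 497/19049·(0.997000+0.977900+0.934300))/(1+497/19049) = 4503/5000 ≈ 0.900600

1 1 997/1000
2 2 9779/10000
3 3 9343/10000
4 4 4503/5000
s(4y) = (1/(4503/5000) − 1)/(4) = 497/18012 ≈ 2.7593%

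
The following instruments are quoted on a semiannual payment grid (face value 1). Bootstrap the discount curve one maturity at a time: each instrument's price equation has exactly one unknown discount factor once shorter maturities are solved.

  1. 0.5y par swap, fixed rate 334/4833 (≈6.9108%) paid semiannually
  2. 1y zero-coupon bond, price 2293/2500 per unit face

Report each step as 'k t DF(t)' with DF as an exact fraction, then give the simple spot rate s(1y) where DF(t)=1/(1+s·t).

1 1/2 4833/5000
2 1 2293/2500
s(1y) = (1/(2293/2500) − 1)/(1) = 207/2293 ≈ 9.0275%

step 1 [0.5y] swap r/2=167/4833: DF=(1 − 167/4833·(0))/(1+167/4833) = 4833/5000 ≈ 0.966600
step 2 [1y] zero: DF = P = 2293/2500 ≈ 0.917200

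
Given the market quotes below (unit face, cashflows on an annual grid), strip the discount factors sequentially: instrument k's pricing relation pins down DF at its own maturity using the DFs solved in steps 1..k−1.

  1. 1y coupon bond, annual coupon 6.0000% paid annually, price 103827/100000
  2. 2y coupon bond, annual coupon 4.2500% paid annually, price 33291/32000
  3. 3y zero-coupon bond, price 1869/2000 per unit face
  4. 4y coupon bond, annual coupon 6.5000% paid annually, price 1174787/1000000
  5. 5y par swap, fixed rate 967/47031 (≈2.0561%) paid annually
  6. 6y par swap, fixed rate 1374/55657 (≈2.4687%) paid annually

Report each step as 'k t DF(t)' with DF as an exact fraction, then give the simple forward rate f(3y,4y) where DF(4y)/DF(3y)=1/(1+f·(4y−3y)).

step 1 [1y] bond c/1=3/50: DF=(103827/100000 − 3/50·(0))/(1+3/50) = 1959/2000 ≈ 0.979500
step 2 [2y] bond c/1=17/400: DF=(33291/32000 − 17/400·(0.979500))/(1+17/400) = 479/500 ≈ 0.958000
step 3 [3y] zero: DF = P = 1869/2000 ≈ 0.934500
step 4 [4y] bond c/1=13/200: DF=(1174787/1000000 − 13/200·(0.979500+0.958000+0.934500))/(1+13/200) = 4639/5000 ≈ 0.927800
step 5 [5y] swap r/1=967/47031: DF=(1 − 967/47031·(0.979500+0.958000+0.934500+0.927800))/(1+967/47031) = 9033/10000 ≈ 0.903300
step 6 [6y] swap r/1=1374/55657: DF=(1 − 1374/55657·(0.979500+0.958000+0.934500+0.927800+0.903300))/(1+1374/55657) = 4313/5000 ≈ 0.862600

1 1 1959/2000
2 2 479/500
3 3 1869/2000
4 4 4639/5000
5 5 9033/10000
6 6 4313/5000
f(3y,4y) = ((1869/2000)/(4639/5000) − 1)/(1) = 67/9278 ≈ 0.7221%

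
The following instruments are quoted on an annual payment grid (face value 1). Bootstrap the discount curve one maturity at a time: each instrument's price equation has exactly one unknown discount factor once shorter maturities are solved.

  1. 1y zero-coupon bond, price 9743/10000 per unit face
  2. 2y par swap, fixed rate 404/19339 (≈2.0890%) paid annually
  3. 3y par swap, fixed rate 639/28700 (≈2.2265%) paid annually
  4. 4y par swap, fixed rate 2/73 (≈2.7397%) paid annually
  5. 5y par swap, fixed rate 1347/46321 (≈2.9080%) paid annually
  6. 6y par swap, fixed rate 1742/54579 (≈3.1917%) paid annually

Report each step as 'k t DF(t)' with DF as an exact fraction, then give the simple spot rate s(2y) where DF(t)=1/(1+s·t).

1 1 9743/10000
2 2 2399/2500
3 3 9361/10000
4 4 1121/1250
5 5 8653/10000
6 6 4129/5000
s(2y) = (1/(2399/2500) − 1)/(2) = 101/4798 ≈ 2.1050%

step 1 [1y] zero: DF = P = 9743/10000 ≈ 0.974300
step 2 [2y] swap r/1=404/19339: DF=(1 − 404/19339·(0.974300))/(1+404/19339) = 2399/2500 ≈ 0.959600
step 3 [3y] swap r/1=639/28700: DF=(1 − 639/28700·(0.974300+0.959600))/(1+639/28700) = 9361/10000 ≈ 0.936100
step 4 [4y] swap r/1=2/73: DF=(1 − 2/73·(0.974300+0.959600+0.936100))/(1+2/73) = 1121/1250 ≈ 0.896800
step 5 [5y] swap r/1=1347/46321: DF=(1 − 1347/46321·(0.974300+0.959600+0.936100+0.896800))/(1+1347/46321) = 8653/10000 ≈ 0.865300
step 6 [6y] swap r/1=1742/54579: DF=(1 − 1742/54579·(0.974300+0.959600+0.936100+0.896800+0.865300))/(1+1742/54579) = 4129/5000 ≈ 0.825800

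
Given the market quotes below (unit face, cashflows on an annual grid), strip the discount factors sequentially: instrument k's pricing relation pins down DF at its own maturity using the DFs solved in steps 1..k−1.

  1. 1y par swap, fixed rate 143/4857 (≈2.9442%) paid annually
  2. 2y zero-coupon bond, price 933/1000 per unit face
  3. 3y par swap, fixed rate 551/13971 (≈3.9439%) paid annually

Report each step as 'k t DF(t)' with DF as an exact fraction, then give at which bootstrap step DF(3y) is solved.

step 1 [1y] swap r/1=143/4857: DF=(1 − 143/4857·(0))/(1+143/4857) = 4857/5000 ≈ 0.971400
step 2 [2y] zero: DF = P = 933/1000 ≈ 0.933000
step 3 [3y] swap r/1=551/13971: DF=(1 − 551/13971·(0.971400+0.933000))/(1+551/13971) = 4449/5000 ≈ 0.889800

1 1 4857/5000
2 2 933/1000
3 3 4449/5000
DF(3y) is solved at step 3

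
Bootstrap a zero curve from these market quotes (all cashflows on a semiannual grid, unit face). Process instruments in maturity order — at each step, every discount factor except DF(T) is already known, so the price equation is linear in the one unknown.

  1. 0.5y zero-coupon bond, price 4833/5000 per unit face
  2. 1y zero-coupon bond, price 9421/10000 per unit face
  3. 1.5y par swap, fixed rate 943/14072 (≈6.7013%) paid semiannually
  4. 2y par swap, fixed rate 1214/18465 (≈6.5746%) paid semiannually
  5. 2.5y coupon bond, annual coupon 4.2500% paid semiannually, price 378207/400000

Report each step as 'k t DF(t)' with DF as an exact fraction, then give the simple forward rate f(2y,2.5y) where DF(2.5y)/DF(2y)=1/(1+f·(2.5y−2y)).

step 1 [0.5y] zero: DF = P = 4833/5000 ≈ 0.966600
step 2 [1y] zero: DF = P = 9421/10000 ≈ 0.942100
step 3 [1.5y] swap r/2=943/28144: DF=(1 − 943/28144·(0.966600+0.942100))/(1+943/28144) = 9057/10000 ≈ 0.905700
step 4 [2y] swap r/2=607/18465: DF=(1 − 607/18465·(0.966600+0.942100+0.905700))/(1+607/18465) = 4393/5000 ≈ 0.878600
step 5 [2.5y] bond c/2=17/800: DF=(378207/400000 − 17/800·(0.966600+0.942100+0.905700+0.878600))/(1+17/800) = 849/1000 ≈ 0.849000

1 1/2 4833/5000
2 1 9421/10000
3 3/2 9057/10000
4 2 4393/5000
5 5/2 849/1000
f(2y,2.5y) = ((4393/5000)/(849/1000) − 1)/(1/2) = 296/4245 ≈ 6.9729%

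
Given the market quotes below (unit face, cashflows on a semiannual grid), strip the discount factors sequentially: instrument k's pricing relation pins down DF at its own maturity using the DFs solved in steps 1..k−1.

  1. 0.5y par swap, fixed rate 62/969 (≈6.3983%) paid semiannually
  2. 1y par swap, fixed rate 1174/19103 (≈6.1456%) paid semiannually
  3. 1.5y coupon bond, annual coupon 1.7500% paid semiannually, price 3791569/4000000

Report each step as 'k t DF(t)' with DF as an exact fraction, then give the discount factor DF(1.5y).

step 1 [0.5y] swap r/2=31/969: DF=(1 − 31/969·(0))/(1+31/969) = 969/1000 ≈ 0.969000
step 2 [1y] swap r/2=587/19103: DF=(1 − 587/19103·(0.969000))/(1+587/19103) = 9413/10000 ≈ 0.941300
step 3 [1.5y] bond c/2=7/800: DF=(3791569/4000000 − 7/800·(0.969000+0.941300))/(1+7/800) = 9231/10000 ≈ 0.923100

1 1/2 969/1000
2 1 9413/10000
3 3/2 9231/10000
DF(1.5y) = 9231/10000 ≈ 0.923100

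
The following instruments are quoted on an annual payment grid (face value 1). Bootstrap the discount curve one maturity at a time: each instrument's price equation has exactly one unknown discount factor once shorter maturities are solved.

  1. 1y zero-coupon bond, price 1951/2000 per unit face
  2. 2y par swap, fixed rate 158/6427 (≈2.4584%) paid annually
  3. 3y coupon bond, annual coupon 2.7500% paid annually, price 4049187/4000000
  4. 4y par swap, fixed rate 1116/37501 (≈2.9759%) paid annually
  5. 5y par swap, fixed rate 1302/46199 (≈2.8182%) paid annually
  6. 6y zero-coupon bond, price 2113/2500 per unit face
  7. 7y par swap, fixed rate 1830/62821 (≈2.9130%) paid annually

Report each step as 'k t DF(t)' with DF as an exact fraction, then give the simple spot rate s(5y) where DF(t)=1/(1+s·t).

1 1 1951/2000
2 2 4763/5000
3 3 1167/1250
4 4 2221/2500
5 5 4349/5000
6 6 2113/2500
7 7 817/1000
s(5y) = (1/(4349/5000) − 1)/(5) = 651/21745 ≈ 2.9938%

step 1 [1y] zero: DF = P = 1951/2000 ≈ 0.975500
step 2 [2y] swap r/1=158/6427: DF=(1 − 158/6427·(0.975500))/(1+158/6427) = 4763/5000 ≈ 0.952600
step 3 [3y] bond c/1=11/400: DF=(4049187/4000000 − 11/400·(0.975500+0.952600))/(1+11/400) = 1167/1250 ≈ 0.933600
step 4 [4y] swap r/1=1116/37501: DF=(1 − 1116/37501·(0.975500+0.952600+0.933600))/(1+1116/37501) = 2221/2500 ≈ 0.888400
step 5 [5y] swap r/1=1302/46199: DF=(1 − 1302/46199·(0.975500+0.952600+0.933600+0.888400))/(1+1302/46199) = 4349/5000 ≈ 0.869800
step 6 [6y] zero: DF = P = 2113/2500 ≈ 0.845200
step 7 [7y] swap r/1=1830/62821: DF=(1 − 1830/62821·(0.975500+0.952600+0.933600+0.888400+0.869800+0.845200))/(1+1830/62821) = 817/1000 ≈ 0.817000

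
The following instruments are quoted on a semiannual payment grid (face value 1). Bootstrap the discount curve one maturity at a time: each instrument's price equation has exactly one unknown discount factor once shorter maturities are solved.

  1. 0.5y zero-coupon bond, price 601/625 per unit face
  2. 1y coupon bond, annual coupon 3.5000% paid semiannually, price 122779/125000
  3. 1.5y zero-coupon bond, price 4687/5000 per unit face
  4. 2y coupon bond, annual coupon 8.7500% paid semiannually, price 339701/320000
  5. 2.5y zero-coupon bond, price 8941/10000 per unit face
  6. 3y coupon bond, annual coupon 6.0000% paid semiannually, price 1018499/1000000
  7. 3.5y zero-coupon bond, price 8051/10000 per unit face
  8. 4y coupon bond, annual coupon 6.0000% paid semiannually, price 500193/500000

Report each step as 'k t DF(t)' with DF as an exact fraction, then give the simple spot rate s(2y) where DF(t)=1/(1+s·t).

1 1/2 601/625
2 1 593/625
3 3/2 4687/5000
4 2 8977/10000
5 5/2 8941/10000
6 3 8537/10000
7 7/2 8051/10000
8 4 3939/5000
s(2y) = (1/(8977/10000) − 1)/(2) = 1023/17954 ≈ 5.6979%

step 1 [0.5y] zero: DF = P = 601/625 ≈ 0.961600
step 2 [1y] bond c/2=7/400: DF=(122779/125000 − 7/400·(0.961600))/(1+7/400) = 593/625 ≈ 0.948800
step 3 [1.5y] zero: DF = P = 4687/5000 ≈ 0.937400
step 4 [2y] bond c/2=7/160: DF=(339701/320000 − 7/160·(0.961600+0.948800+0.937400))/(1+7/160) = 8977/10000 ≈ 0.897700
step 5 [2.5y] zero: DF = P = 8941/10000 ≈ 0.894100
step 6 [3y] bond c/2=3/100: DF=(1018499/1000000 − 3/100·(0.961600+0.948800+0.937400+0.897700+0.894100))/(1+3/100) = 8537/10000 ≈ 0.853700
step 7 [3.5y] zero: DF = P = 8051/10000 ≈ 0.805100
step 8 [4y] bond c/2=3/100: DF=(500193/500000 − 3/100·(0.961600+0.948800+0.937400+0.897700+0.894100+0.853700+0.805100))/(1+3/100) = 3939/5000 ≈ 0.787800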